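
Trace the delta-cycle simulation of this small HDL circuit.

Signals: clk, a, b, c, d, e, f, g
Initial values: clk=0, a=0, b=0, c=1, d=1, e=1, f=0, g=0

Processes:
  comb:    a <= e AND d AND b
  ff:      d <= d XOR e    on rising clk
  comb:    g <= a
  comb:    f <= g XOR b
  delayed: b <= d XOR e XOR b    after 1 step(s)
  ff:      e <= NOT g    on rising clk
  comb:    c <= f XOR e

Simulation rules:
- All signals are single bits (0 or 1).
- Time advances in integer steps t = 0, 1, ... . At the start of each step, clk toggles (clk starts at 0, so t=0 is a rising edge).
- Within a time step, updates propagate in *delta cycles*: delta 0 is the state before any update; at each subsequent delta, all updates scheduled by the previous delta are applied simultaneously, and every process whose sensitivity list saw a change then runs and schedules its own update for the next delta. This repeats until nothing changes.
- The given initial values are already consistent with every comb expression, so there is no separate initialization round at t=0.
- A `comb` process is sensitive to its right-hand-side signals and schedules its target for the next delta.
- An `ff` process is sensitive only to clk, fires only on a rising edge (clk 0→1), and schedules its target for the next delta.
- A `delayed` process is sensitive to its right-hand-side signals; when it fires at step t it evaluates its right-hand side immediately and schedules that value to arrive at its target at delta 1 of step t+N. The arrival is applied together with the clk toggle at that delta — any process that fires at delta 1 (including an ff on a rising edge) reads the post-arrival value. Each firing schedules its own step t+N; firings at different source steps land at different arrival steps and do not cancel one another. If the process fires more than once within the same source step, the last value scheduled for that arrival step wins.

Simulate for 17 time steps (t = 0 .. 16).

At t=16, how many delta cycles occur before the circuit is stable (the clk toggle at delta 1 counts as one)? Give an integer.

t0.Δ0 g=0 c=1 d=1 clk=0 e=1 f=0 b=0 a=0
t0.Δ1 g=0 c=1 d=1 clk=1 e=1 f=0 b=0 a=0
t0.Δ2 g=0 c=1 d=0 clk=1 e=1 f=0 b=0 a=0
t1.Δ0 g=0 c=1 d=0 clk=1 e=1 f=0 b=0 a=0
t1.Δ1 g=0 c=1 d=0 clk=0 e=1 f=0 b=1 a=0
t1.Δ2 g=0 c=1 d=0 clk=0 e=1 f=1 b=1 a=0
t1.Δ3 g=0 c=0 d=0 clk=0 e=1 f=1 b=1 a=0
t2.Δ0 g=0 c=0 d=0 clk=0 e=1 f=1 b=1 a=0
t2.Δ1 g=0 c=0 d=0 clk=1 e=1 f=1 b=0 a=0
t2.Δ2 g=0 c=0 d=1 clk=1 e=1 f=0 b=0 a=0
t2.Δ3 g=0 c=1 d=1 clk=1 e=1 f=0 b=0 a=0
t3.Δ0 g=0 c=1 d=1 clk=1 e=1 f=0 b=0 a=0
t3.Δ1 g=0 c=1 d=1 clk=0 e=1 f=0 b=0 a=0
t4.Δ0 g=0 c=1 d=1 clk=0 e=1 f=0 b=0 a=0
t4.Δ1 g=0 c=1 d=1 clk=1 e=1 f=0 b=0 a=0
t4.Δ2 g=0 c=1 d=0 clk=1 e=1 f=0 b=0 a=0
t5.Δ0 g=0 c=1 d=0 clk=1 e=1 f=0 b=0 a=0
t5.Δ1 g=0 c=1 d=0 clk=0 e=1 f=0 b=1 a=0
t5.Δ2 g=0 c=1 d=0 clk=0 e=1 f=1 b=1 a=0
t5.Δ3 g=0 c=0 d=0 clk=0 e=1 f=1 b=1 a=0
t6.Δ0 g=0 c=0 d=0 clk=0 e=1 f=1 b=1 a=0
t6.Δ1 g=0 c=0 d=0 clk=1 e=1 f=1 b=0 a=0
t6.Δ2 g=0 c=0 d=1 clk=1 e=1 f=0 b=0 a=0
t6.Δ3 g=0 c=1 d=1 clk=1 e=1 f=0 b=0 a=0
t7.Δ0 g=0 c=1 d=1 clk=1 e=1 f=0 b=0 a=0
t7.Δ1 g=0 c=1 d=1 clk=0 e=1 f=0 b=0 a=0
t8.Δ0 g=0 c=1 d=1 clk=0 e=1 f=0 b=0 a=0
t8.Δ1 g=0 c=1 d=1 clk=1 e=1 f=0 b=0 a=0
t8.Δ2 g=0 c=1 d=0 clk=1 e=1 f=0 b=0 a=0
t9.Δ0 g=0 c=1 d=0 clk=1 e=1 f=0 b=0 a=0
t9.Δ1 g=0 c=1 d=0 clk=0 e=1 f=0 b=1 a=0
t9.Δ2 g=0 c=1 d=0 clk=0 e=1 f=1 b=1 a=0
t9.Δ3 g=0 c=0 d=0 clk=0 e=1 f=1 b=1 a=0
t10.Δ0 g=0 c=0 d=0 clk=0 e=1 f=1 b=1 a=0
t10.Δ1 g=0 c=0 d=0 clk=1 e=1 f=1 b=0 a=0
t10.Δ2 g=0 c=0 d=1 clk=1 e=1 f=0 b=0 a=0
t10.Δ3 g=0 c=1 d=1 clk=1 e=1 f=0 b=0 a=0
t11.Δ0 g=0 c=1 d=1 clk=1 e=1 f=0 b=0 a=0
t11.Δ1 g=0 c=1 d=1 clk=0 e=1 f=0 b=0 a=0
t12.Δ0 g=0 c=1 d=1 clk=0 e=1 f=0 b=0 a=0
t12.Δ1 g=0 c=1 d=1 clk=1 e=1 f=0 b=0 a=0
t12.Δ2 g=0 c=1 d=0 clk=1 e=1 f=0 b=0 a=0
t13.Δ0 g=0 c=1 d=0 clk=1 e=1 f=0 b=0 a=0
t13.Δ1 g=0 c=1 d=0 clk=0 e=1 f=0 b=1 a=0
t13.Δ2 g=0 c=1 d=0 clk=0 e=1 f=1 b=1 a=0
t13.Δ3 g=0 c=0 d=0 clk=0 e=1 f=1 b=1 a=0
t14.Δ0 g=0 c=0 d=0 clk=0 e=1 f=1 b=1 a=0
t14.Δ1 g=0 c=0 d=0 clk=1 e=1 f=1 b=0 a=0
t14.Δ2 g=0 c=0 d=1 clk=1 e=1 f=0 b=0 a=0
t14.Δ3 g=0 c=1 d=1 clk=1 e=1 f=0 b=0 a=0
t15.Δ0 g=0 c=1 d=1 clk=1 e=1 f=0 b=0 a=0
t15.Δ1 g=0 c=1 d=1 clk=0 e=1 f=0 b=0 a=0
t16.Δ0 g=0 c=1 d=1 clk=0 e=1 f=0 b=0 a=0
t16.Δ1 g=0 c=1 d=1 clk=1 e=1 f=0 b=0 a=0
t16.Δ2 g=0 c=1 d=0 clk=1 e=1 f=0 b=0 a=0

2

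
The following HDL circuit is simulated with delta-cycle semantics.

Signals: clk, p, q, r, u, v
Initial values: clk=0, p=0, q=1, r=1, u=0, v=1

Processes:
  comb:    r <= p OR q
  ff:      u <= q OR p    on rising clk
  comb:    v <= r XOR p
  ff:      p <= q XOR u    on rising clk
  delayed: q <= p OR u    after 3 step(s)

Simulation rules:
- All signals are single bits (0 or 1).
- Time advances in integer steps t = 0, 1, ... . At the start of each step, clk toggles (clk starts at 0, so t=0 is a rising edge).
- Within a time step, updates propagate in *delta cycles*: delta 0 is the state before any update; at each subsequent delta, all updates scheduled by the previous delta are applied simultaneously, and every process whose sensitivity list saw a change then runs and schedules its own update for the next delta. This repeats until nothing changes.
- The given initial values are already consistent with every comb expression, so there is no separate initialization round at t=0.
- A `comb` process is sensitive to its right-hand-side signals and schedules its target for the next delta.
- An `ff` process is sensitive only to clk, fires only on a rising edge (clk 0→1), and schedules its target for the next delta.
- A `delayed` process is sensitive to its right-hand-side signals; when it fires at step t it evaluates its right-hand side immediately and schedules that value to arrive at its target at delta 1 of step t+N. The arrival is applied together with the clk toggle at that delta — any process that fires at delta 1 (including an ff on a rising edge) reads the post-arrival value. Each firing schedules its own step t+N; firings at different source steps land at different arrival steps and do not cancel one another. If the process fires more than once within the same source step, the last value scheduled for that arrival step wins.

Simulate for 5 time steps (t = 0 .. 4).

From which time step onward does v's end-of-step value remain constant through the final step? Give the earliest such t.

2

t=0 Δ0: q=1 p=0 clk=0 v=1 r=1 u=0
  Δ1: clk:0→1
  Δ2: p:0→1, u:0→1
  Δ3: v:1→0
  (3Δ to stable)
t=1 Δ0: q=1 p=1 clk=1 v=0 r=1 u=1
  Δ1: clk:1→0
  (1Δ to stable)
t=2 Δ0: q=1 p=1 clk=0 v=0 r=1 u=1
  Δ1: clk:0→1
  Δ2: p:1→0
  Δ3: v:0→1
  (3Δ to stable)
t=3 Δ0: q=1 p=0 clk=1 v=1 r=1 u=1
  Δ1: clk:1→0
  (1Δ to stable)
t=4 Δ0: q=1 p=0 clk=0 v=1 r=1 u=1
  Δ1: clk:0→1
  (1Δ to stable)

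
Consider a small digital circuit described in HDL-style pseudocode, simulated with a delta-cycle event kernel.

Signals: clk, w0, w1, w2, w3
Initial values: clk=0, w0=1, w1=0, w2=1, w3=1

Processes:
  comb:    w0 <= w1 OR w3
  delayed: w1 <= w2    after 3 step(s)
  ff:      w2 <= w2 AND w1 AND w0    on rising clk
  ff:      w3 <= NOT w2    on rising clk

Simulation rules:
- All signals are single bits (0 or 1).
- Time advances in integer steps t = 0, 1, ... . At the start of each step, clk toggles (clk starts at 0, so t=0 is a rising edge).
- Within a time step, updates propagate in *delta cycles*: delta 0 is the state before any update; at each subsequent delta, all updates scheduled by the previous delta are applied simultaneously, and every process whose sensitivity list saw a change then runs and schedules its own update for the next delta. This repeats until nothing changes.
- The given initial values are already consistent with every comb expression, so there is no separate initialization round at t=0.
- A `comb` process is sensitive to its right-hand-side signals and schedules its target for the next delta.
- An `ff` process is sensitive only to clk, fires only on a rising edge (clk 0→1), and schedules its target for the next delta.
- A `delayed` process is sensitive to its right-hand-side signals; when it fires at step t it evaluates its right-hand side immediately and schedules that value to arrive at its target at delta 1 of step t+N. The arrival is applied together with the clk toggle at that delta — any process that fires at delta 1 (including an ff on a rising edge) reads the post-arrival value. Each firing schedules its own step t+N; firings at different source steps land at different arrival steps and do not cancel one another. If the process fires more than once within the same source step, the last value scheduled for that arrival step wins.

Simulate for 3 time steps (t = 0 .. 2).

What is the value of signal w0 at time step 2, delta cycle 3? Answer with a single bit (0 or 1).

t=0 Δ0: w0=1 w3=1 w2=1 w1=0 clk=0
  Δ1: clk:0→1
  Δ2: w3:1→0, w2:1→0
  Δ3: w0:1→0
  (3Δ to stable)
t=1 Δ0: w0=0 w3=0 w2=0 w1=0 clk=1
  Δ1: clk:1→0
  (1Δ to stable)
t=2 Δ0: w0=0 w3=0 w2=0 w1=0 clk=0
  Δ1: clk:0→1
  Δ2: w3:0→1
  Δ3: w0:0→1
  (3Δ to stable)

1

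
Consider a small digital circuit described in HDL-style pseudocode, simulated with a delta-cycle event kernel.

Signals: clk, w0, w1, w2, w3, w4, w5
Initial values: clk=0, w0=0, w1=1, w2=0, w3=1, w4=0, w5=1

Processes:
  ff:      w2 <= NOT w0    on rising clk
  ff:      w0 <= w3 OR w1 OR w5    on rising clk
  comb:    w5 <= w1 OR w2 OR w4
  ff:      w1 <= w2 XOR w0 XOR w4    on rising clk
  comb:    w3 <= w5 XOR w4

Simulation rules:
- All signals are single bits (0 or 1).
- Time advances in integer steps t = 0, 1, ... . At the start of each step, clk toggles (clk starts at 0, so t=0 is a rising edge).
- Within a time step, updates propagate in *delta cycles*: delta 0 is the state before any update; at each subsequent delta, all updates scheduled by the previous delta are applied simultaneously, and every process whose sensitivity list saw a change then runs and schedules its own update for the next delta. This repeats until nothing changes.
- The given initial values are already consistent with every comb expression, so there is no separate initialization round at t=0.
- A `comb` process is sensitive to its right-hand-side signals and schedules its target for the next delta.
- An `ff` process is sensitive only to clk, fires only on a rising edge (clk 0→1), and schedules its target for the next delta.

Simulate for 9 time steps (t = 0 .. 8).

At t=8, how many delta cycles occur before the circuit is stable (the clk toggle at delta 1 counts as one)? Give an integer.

4

t=0 Δ0: w4=0 w5=1 w3=1 w2=0 clk=0 w0=0 w1=1
  Δ1: clk:0→1
  Δ2: w2:0→1, w0:0→1, w1:1→0
  (2Δ to stable)
t=1 Δ0: w4=0 w5=1 w3=1 w2=1 clk=1 w0=1 w1=0
  Δ1: clk:1→0
  (1Δ to stable)
t=2 Δ0: w4=0 w5=1 w3=1 w2=1 clk=0 w0=1 w1=0
  Δ1: clk:0→1
  Δ2: w2:1→0
  Δ3: w5:1→0
  Δ4: w3:1→0
  (4Δ to stable)
t=3 Δ0: w4=0 w5=0 w3=0 w2=0 clk=1 w0=1 w1=0
  Δ1: clk:1→0
  (1Δ to stable)
t=4 Δ0: w4=0 w5=0 w3=0 w2=0 clk=0 w0=1 w1=0
  Δ1: clk:0→1
  Δ2: w0:1→0, w1:0→1
  Δ3: w5:0→1
  Δ4: w3:0→1
  (4Δ to stable)
t=5 Δ0: w4=0 w5=1 w3=1 w2=0 clk=1 w0=0 w1=1
  Δ1: clk:1→0
  (1Δ to stable)
t=6 Δ0: w4=0 w5=1 w3=1 w2=0 clk=0 w0=0 w1=1
  Δ1: clk:0→1
  Δ2: w2:0→1, w0:0→1, w1:1→0
  (2Δ to stable)
t=7 Δ0: w4=0 w5=1 w3=1 w2=1 clk=1 w0=1 w1=0
  Δ1: clk:1→0
  (1Δ to stable)
t=8 Δ0: w4=0 w5=1 w3=1 w2=1 clk=0 w0=1 w1=0
  Δ1: clk:0→1
  Δ2: w2:1→0
  Δ3: w5:1→0
  Δ4: w3:1→0
  (4Δ to stable)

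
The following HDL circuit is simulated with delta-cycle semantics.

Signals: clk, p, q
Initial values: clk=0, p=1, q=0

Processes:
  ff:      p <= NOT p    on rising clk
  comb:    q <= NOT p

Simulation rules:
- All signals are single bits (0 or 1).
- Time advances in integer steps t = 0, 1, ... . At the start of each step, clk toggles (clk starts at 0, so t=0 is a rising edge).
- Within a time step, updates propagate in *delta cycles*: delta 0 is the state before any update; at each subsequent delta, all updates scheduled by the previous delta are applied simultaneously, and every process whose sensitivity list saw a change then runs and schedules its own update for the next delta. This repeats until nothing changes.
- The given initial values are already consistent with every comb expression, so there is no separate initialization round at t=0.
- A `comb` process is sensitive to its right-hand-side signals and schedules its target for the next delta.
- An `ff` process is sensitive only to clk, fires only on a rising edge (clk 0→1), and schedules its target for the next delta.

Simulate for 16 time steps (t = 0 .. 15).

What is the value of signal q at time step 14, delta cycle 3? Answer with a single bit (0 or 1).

[bits: p,clk,q]
t=0: Δ0=100 Δ1=110 Δ2=010 Δ3=011 | 3Δ
t=1: Δ0=011 Δ1=001 | 1Δ
t=2: Δ0=001 Δ1=011 Δ2=111 Δ3=110 | 3Δ
t=3: Δ0=110 Δ1=100 | 1Δ
t=4: Δ0=100 Δ1=110 Δ2=010 Δ3=011 | 3Δ
t=5: Δ0=011 Δ1=001 | 1Δ
t=6: Δ0=001 Δ1=011 Δ2=111 Δ3=110 | 3Δ
t=7: Δ0=110 Δ1=100 | 1Δ
t=8: Δ0=100 Δ1=110 Δ2=010 Δ3=011 | 3Δ
t=9: Δ0=011 Δ1=001 | 1Δ
t=10: Δ0=001 Δ1=011 Δ2=111 Δ3=110 | 3Δ
t=11: Δ0=110 Δ1=100 | 1Δ
t=12: Δ0=100 Δ1=110 Δ2=010 Δ3=011 | 3Δ
t=13: Δ0=011 Δ1=001 | 1Δ
t=14: Δ0=001 Δ1=011 Δ2=111 Δ3=110 | 3Δ
t=15: Δ0=110 Δ1=100 | 1Δ

0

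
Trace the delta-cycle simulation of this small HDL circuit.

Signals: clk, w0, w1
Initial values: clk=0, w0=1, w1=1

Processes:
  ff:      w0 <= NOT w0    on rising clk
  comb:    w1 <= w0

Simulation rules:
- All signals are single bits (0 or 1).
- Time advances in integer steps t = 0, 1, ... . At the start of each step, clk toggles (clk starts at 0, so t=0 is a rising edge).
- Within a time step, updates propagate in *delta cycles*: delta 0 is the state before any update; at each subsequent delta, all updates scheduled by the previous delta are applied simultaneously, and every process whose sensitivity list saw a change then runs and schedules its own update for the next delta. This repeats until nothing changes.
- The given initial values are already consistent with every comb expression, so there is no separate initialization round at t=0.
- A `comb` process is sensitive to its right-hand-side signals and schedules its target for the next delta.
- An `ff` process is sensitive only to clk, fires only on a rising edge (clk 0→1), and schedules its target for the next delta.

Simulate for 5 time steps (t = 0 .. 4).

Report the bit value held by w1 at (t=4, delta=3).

0

t0.Δ0 w0=1 clk=0 w1=1
t0.Δ1 w0=1 clk=1 w1=1
t0.Δ2 w0=0 clk=1 w1=1
t0.Δ3 w0=0 clk=1 w1=0
t1.Δ0 w0=0 clk=1 w1=0
t1.Δ1 w0=0 clk=0 w1=0
t2.Δ0 w0=0 clk=0 w1=0
t2.Δ1 w0=0 clk=1 w1=0
t2.Δ2 w0=1 clk=1 w1=0
t2.Δ3 w0=1 clk=1 w1=1
t3.Δ0 w0=1 clk=1 w1=1
t3.Δ1 w0=1 clk=0 w1=1
t4.Δ0 w0=1 clk=0 w1=1
t4.Δ1 w0=1 clk=1 w1=1
t4.Δ2 w0=0 clk=1 w1=1
t4.Δ3 w0=0 clk=1 w1=0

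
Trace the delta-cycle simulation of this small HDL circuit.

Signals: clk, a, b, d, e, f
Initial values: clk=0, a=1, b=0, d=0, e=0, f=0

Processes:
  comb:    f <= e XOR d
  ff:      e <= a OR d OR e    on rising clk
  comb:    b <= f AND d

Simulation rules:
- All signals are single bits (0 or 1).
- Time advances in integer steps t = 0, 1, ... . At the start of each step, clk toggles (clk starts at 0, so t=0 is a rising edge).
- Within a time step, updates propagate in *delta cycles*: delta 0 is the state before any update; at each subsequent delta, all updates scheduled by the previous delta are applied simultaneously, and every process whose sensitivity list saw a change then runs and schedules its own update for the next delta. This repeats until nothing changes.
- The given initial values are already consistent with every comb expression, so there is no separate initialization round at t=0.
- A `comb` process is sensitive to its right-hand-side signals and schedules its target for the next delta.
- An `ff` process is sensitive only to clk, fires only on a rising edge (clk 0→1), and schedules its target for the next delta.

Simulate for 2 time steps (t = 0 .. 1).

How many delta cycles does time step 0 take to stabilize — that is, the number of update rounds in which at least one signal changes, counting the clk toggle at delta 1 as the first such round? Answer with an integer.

3

[bits: a,d,f,b,clk,e]
t=0: Δ0=100000 Δ1=100010 Δ2=100011 Δ3=101011 | 3Δ
t=1: Δ0=101011 Δ1=101001 | 1Δ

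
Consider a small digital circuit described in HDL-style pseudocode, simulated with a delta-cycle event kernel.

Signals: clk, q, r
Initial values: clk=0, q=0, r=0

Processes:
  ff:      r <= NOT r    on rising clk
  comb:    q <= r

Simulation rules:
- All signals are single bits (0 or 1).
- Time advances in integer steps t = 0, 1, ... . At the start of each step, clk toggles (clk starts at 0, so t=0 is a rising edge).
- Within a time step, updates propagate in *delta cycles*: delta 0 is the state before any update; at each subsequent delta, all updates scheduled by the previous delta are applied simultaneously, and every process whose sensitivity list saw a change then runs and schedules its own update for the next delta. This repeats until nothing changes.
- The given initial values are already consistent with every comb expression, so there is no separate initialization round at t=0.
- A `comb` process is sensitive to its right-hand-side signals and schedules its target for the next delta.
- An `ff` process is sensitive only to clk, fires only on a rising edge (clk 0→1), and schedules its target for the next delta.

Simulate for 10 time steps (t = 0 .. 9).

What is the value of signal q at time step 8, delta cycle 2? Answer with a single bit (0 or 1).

0

t0.Δ0 clk=0 r=0 q=0
t0.Δ1 clk=1 r=0 q=0
t0.Δ2 clk=1 r=1 q=0
t0.Δ3 clk=1 r=1 q=1
t1.Δ0 clk=1 r=1 q=1
t1.Δ1 clk=0 r=1 q=1
t2.Δ0 clk=0 r=1 q=1
t2.Δ1 clk=1 r=1 q=1
t2.Δ2 clk=1 r=0 q=1
t2.Δ3 clk=1 r=0 q=0
t3.Δ0 clk=1 r=0 q=0
t3.Δ1 clk=0 r=0 q=0
t4.Δ0 clk=0 r=0 q=0
t4.Δ1 clk=1 r=0 q=0
t4.Δ2 clk=1 r=1 q=0
t4.Δ3 clk=1 r=1 q=1
t5.Δ0 clk=1 r=1 q=1
t5.Δ1 clk=0 r=1 q=1
t6.Δ0 clk=0 r=1 q=1
t6.Δ1 clk=1 r=1 q=1
t6.Δ2 clk=1 r=0 q=1
t6.Δ3 clk=1 r=0 q=0
t7.Δ0 clk=1 r=0 q=0
t7.Δ1 clk=0 r=0 q=0
t8.Δ0 clk=0 r=0 q=0
t8.Δ1 clk=1 r=0 q=0
t8.Δ2 clk=1 r=1 q=0
t8.Δ3 clk=1 r=1 q=1
t9.Δ0 clk=1 r=1 q=1
t9.Δ1 clk=0 r=1 q=1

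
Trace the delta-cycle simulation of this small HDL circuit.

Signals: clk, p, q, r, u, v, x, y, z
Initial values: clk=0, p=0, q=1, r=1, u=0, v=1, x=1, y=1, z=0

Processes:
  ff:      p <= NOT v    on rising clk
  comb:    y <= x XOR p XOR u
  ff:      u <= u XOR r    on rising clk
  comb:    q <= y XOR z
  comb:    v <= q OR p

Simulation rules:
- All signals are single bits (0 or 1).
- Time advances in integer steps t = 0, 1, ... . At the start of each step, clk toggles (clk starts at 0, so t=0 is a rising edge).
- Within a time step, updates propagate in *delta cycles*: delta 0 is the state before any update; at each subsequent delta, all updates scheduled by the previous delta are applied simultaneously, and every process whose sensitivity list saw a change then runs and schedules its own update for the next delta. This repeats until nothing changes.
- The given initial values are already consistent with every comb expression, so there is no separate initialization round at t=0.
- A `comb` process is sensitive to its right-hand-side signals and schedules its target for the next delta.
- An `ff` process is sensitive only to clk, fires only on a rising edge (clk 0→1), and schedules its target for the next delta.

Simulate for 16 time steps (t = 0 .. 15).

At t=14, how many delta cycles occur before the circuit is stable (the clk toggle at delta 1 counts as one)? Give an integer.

t0.Δ0 x=1 v=1 z=0 y=1 r=1 u=0 clk=0 q=1 p=0
t0.Δ1 x=1 v=1 z=0 y=1 r=1 u=0 clk=1 q=1 p=0
t0.Δ2 x=1 v=1 z=0 y=1 r=1 u=1 clk=1 q=1 p=0
t0.Δ3 x=1 v=1 z=0 y=0 r=1 u=1 clk=1 q=1 p=0
t0.Δ4 x=1 v=1 z=0 y=0 r=1 u=1 clk=1 q=0 p=0
t0.Δ5 x=1 v=0 z=0 y=0 r=1 u=1 clk=1 q=0 p=0
t1.Δ0 x=1 v=0 z=0 y=0 r=1 u=1 clk=1 q=0 p=0
t1.Δ1 x=1 v=0 z=0 y=0 r=1 u=1 clk=0 q=0 p=0
t2.Δ0 x=1 v=0 z=0 y=0 r=1 u=1 clk=0 q=0 p=0
t2.Δ1 x=1 v=0 z=0 y=0 r=1 u=1 clk=1 q=0 p=0
t2.Δ2 x=1 v=0 z=0 y=0 r=1 u=0 clk=1 q=0 p=1
t2.Δ3 x=1 v=1 z=0 y=0 r=1 u=0 clk=1 q=0 p=1
t3.Δ0 x=1 v=1 z=0 y=0 r=1 u=0 clk=1 q=0 p=1
t3.Δ1 x=1 v=1 z=0 y=0 r=1 u=0 clk=0 q=0 p=1
t4.Δ0 x=1 v=1 z=0 y=0 r=1 u=0 clk=0 q=0 p=1
t4.Δ1 x=1 v=1 z=0 y=0 r=1 u=0 clk=1 q=0 p=1
t4.Δ2 x=1 v=1 z=0 y=0 r=1 u=1 clk=1 q=0 p=0
t4.Δ3 x=1 v=0 z=0 y=0 r=1 u=1 clk=1 q=0 p=0
t5.Δ0 x=1 v=0 z=0 y=0 r=1 u=1 clk=1 q=0 p=0
t5.Δ1 x=1 v=0 z=0 y=0 r=1 u=1 clk=0 q=0 p=0
t6.Δ0 x=1 v=0 z=0 y=0 r=1 u=1 clk=0 q=0 p=0
t6.Δ1 x=1 v=0 z=0 y=0 r=1 u=1 clk=1 q=0 p=0
t6.Δ2 x=1 v=0 z=0 y=0 r=1 u=0 clk=1 q=0 p=1
t6.Δ3 x=1 v=1 z=0 y=0 r=1 u=0 clk=1 q=0 p=1
t7.Δ0 x=1 v=1 z=0 y=0 r=1 u=0 clk=1 q=0 p=1
t7.Δ1 x=1 v=1 z=0 y=0 r=1 u=0 clk=0 q=0 p=1
t8.Δ0 x=1 v=1 z=0 y=0 r=1 u=0 clk=0 q=0 p=1
t8.Δ1 x=1 v=1 z=0 y=0 r=1 u=0 clk=1 q=0 p=1
t8.Δ2 x=1 v=1 z=0 y=0 r=1 u=1 clk=1 q=0 p=0
t8.Δ3 x=1 v=0 z=0 y=0 r=1 u=1 clk=1 q=0 p=0
t9.Δ0 x=1 v=0 z=0 y=0 r=1 u=1 clk=1 q=0 p=0
t9.Δ1 x=1 v=0 z=0 y=0 r=1 u=1 clk=0 q=0 p=0
t10.Δ0 x=1 v=0 z=0 y=0 r=1 u=1 clk=0 q=0 p=0
t10.Δ1 x=1 v=0 z=0 y=0 r=1 u=1 clk=1 q=0 p=0
t10.Δ2 x=1 v=0 z=0 y=0 r=1 u=0 clk=1 q=0 p=1
t10.Δ3 x=1 v=1 z=0 y=0 r=1 u=0 clk=1 q=0 p=1
t11.Δ0 x=1 v=1 z=0 y=0 r=1 u=0 clk=1 q=0 p=1
t11.Δ1 x=1 v=1 z=0 y=0 r=1 u=0 clk=0 q=0 p=1
t12.Δ0 x=1 v=1 z=0 y=0 r=1 u=0 clk=0 q=0 p=1
t12.Δ1 x=1 v=1 z=0 y=0 r=1 u=0 clk=1 q=0 p=1
t12.Δ2 x=1 v=1 z=0 y=0 r=1 u=1 clk=1 q=0 p=0
t12.Δ3 x=1 v=0 z=0 y=0 r=1 u=1 clk=1 q=0 p=0
t13.Δ0 x=1 v=0 z=0 y=0 r=1 u=1 clk=1 q=0 p=0
t13.Δ1 x=1 v=0 z=0 y=0 r=1 u=1 clk=0 q=0 p=0
t14.Δ0 x=1 v=0 z=0 y=0 r=1 u=1 clk=0 q=0 p=0
t14.Δ1 x=1 v=0 z=0 y=0 r=1 u=1 clk=1 q=0 p=0
t14.Δ2 x=1 v=0 z=0 y=0 r=1 u=0 clk=1 q=0 p=1
t14.Δ3 x=1 v=1 z=0 y=0 r=1 u=0 clk=1 q=0 p=1
t15.Δ0 x=1 v=1 z=0 y=0 r=1 u=0 clk=1 q=0 p=1
t15.Δ1 x=1 v=1 z=0 y=0 r=1 u=0 clk=0 q=0 p=1

3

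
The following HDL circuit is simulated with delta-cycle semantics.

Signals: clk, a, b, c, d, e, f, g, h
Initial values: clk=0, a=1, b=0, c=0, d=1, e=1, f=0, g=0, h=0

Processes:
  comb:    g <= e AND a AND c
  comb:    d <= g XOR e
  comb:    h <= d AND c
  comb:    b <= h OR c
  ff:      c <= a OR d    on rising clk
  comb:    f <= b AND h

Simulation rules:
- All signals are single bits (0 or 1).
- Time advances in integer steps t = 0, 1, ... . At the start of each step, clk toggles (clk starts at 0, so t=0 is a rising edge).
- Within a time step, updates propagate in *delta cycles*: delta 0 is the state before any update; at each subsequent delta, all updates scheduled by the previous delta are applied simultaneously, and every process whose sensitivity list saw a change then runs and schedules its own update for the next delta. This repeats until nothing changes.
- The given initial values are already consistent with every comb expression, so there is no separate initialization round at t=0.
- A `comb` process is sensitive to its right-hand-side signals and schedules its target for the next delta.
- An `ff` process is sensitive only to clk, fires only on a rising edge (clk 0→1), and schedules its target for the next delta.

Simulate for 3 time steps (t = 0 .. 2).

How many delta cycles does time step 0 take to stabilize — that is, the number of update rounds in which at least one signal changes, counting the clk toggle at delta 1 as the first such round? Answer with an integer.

6

t0.Δ0 clk=0 e=1 g=0 f=0 c=0 b=0 d=1 a=1 h=0
t0.Δ1 clk=1 e=1 g=0 f=0 c=0 b=0 d=1 a=1 h=0
t0.Δ2 clk=1 e=1 g=0 f=0 c=1 b=0 d=1 a=1 h=0
t0.Δ3 clk=1 e=1 g=1 f=0 c=1 b=1 d=1 a=1 h=1
t0.Δ4 clk=1 e=1 g=1 f=1 c=1 b=1 d=0 a=1 h=1
t0.Δ5 clk=1 e=1 g=1 f=1 c=1 b=1 d=0 a=1 h=0
t0.Δ6 clk=1 e=1 g=1 f=0 c=1 b=1 d=0 a=1 h=0
t1.Δ0 clk=1 e=1 g=1 f=0 c=1 b=1 d=0 a=1 h=0
t1.Δ1 clk=0 e=1 g=1 f=0 c=1 b=1 d=0 a=1 h=0
t2.Δ0 clk=0 e=1 g=1 f=0 c=1 b=1 d=0 a=1 h=0
t2.Δ1 clk=1 e=1 g=1 f=0 c=1 b=1 d=0 a=1 h=0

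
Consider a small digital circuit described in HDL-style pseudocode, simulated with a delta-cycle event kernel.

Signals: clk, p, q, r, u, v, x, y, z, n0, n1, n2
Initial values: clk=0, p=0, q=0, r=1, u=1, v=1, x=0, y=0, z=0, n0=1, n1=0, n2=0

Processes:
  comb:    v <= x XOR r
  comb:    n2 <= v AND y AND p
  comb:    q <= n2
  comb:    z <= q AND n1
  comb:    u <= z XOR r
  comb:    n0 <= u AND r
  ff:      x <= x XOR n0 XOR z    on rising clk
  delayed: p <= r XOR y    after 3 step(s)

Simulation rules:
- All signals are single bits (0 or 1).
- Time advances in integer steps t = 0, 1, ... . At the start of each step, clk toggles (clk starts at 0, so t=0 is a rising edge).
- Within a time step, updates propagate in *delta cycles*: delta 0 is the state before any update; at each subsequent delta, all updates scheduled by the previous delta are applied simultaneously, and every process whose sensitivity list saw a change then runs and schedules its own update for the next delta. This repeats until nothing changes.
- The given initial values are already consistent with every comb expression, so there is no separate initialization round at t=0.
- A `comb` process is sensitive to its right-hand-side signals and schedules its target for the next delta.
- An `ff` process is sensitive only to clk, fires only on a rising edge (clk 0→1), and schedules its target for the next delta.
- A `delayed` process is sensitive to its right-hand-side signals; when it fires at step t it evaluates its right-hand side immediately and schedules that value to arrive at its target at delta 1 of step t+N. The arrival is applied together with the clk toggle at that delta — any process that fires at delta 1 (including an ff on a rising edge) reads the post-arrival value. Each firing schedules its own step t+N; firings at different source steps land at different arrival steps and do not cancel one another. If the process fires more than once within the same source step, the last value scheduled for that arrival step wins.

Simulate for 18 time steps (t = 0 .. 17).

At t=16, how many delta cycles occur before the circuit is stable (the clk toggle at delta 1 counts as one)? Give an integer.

t0.Δ0 z=0 q=0 v=1 u=1 n0=1 n2=0 r=1 clk=0 p=0 y=0 n1=0 x=0
t0.Δ1 z=0 q=0 v=1 u=1 n0=1 n2=0 r=1 clk=1 p=0 y=0 n1=0 x=0
t0.Δ2 z=0 q=0 v=1 u=1 n0=1 n2=0 r=1 clk=1 p=0 y=0 n1=0 x=1
t0.Δ3 z=0 q=0 v=0 u=1 n0=1 n2=0 r=1 clk=1 p=0 y=0 n1=0 x=1
t1.Δ0 z=0 q=0 v=0 u=1 n0=1 n2=0 r=1 clk=1 p=0 y=0 n1=0 x=1
t1.Δ1 z=0 q=0 v=0 u=1 n0=1 n2=0 r=1 clk=0 p=0 y=0 n1=0 x=1
t2.Δ0 z=0 q=0 v=0 u=1 n0=1 n2=0 r=1 clk=0 p=0 y=0 n1=0 x=1
t2.Δ1 z=0 q=0 v=0 u=1 n0=1 n2=0 r=1 clk=1 p=0 y=0 n1=0 x=1
t2.Δ2 z=0 q=0 v=0 u=1 n0=1 n2=0 r=1 clk=1 p=0 y=0 n1=0 x=0
t2.Δ3 z=0 q=0 v=1 u=1 n0=1 n2=0 r=1 clk=1 p=0 y=0 n1=0 x=0
t3.Δ0 z=0 q=0 v=1 u=1 n0=1 n2=0 r=1 clk=1 p=0 y=0 n1=0 x=0
t3.Δ1 z=0 q=0 v=1 u=1 n0=1 n2=0 r=1 clk=0 p=0 y=0 n1=0 x=0
t4.Δ0 z=0 q=0 v=1 u=1 n0=1 n2=0 r=1 clk=0 p=0 y=0 n1=0 x=0
t4.Δ1 z=0 q=0 v=1 u=1 n0=1 n2=0 r=1 clk=1 p=0 y=0 n1=0 x=0
t4.Δ2 z=0 q=0 v=1 u=1 n0=1 n2=0 r=1 clk=1 p=0 y=0 n1=0 x=1
t4.Δ3 z=0 q=0 v=0 u=1 n0=1 n2=0 r=1 clk=1 p=0 y=0 n1=0 x=1
t5.Δ0 z=0 q=0 v=0 u=1 n0=1 n2=0 r=1 clk=1 p=0 y=0 n1=0 x=1
t5.Δ1 z=0 q=0 v=0 u=1 n0=1 n2=0 r=1 clk=0 p=0 y=0 n1=0 x=1
t6.Δ0 z=0 q=0 v=0 u=1 n0=1 n2=0 r=1 clk=0 p=0 y=0 n1=0 x=1
t6.Δ1 z=0 q=0 v=0 u=1 n0=1 n2=0 r=1 clk=1 p=0 y=0 n1=0 x=1
t6.Δ2 z=0 q=0 v=0 u=1 n0=1 n2=0 r=1 clk=1 p=0 y=0 n1=0 x=0
t6.Δ3 z=0 q=0 v=1 u=1 n0=1 n2=0 r=1 clk=1 p=0 y=0 n1=0 x=0
t7.Δ0 z=0 q=0 v=1 u=1 n0=1 n2=0 r=1 clk=1 p=0 y=0 n1=0 x=0
t7.Δ1 z=0 q=0 v=1 u=1 n0=1 n2=0 r=1 clk=0 p=0 y=0 n1=0 x=0
t8.Δ0 z=0 q=0 v=1 u=1 n0=1 n2=0 r=1 clk=0 p=0 y=0 n1=0 x=0
t8.Δ1 z=0 q=0 v=1 u=1 n0=1 n2=0 r=1 clk=1 p=0 y=0 n1=0 x=0
t8.Δ2 z=0 q=0 v=1 u=1 n0=1 n2=0 r=1 clk=1 p=0 y=0 n1=0 x=1
t8.Δ3 z=0 q=0 v=0 u=1 n0=1 n2=0 r=1 clk=1 p=0 y=0 n1=0 x=1
t9.Δ0 z=0 q=0 v=0 u=1 n0=1 n2=0 r=1 clk=1 p=0 y=0 n1=0 x=1
t9.Δ1 z=0 q=0 v=0 u=1 n0=1 n2=0 r=1 clk=0 p=0 y=0 n1=0 x=1
t10.Δ0 z=0 q=0 v=0 u=1 n0=1 n2=0 r=1 clk=0 p=0 y=0 n1=0 x=1
t10.Δ1 z=0 q=0 v=0 u=1 n0=1 n2=0 r=1 clk=1 p=0 y=0 n1=0 x=1
t10.Δ2 z=0 q=0 v=0 u=1 n0=1 n2=0 r=1 clk=1 p=0 y=0 n1=0 x=0
t10.Δ3 z=0 q=0 v=1 u=1 n0=1 n2=0 r=1 clk=1 p=0 y=0 n1=0 x=0
t11.Δ0 z=0 q=0 v=1 u=1 n0=1 n2=0 r=1 clk=1 p=0 y=0 n1=0 x=0
t11.Δ1 z=0 q=0 v=1 u=1 n0=1 n2=0 r=1 clk=0 p=0 y=0 n1=0 x=0
t12.Δ0 z=0 q=0 v=1 u=1 n0=1 n2=0 r=1 clk=0 p=0 y=0 n1=0 x=0
t12.Δ1 z=0 q=0 v=1 u=1 n0=1 n2=0 r=1 clk=1 p=0 y=0 n1=0 x=0
t12.Δ2 z=0 q=0 v=1 u=1 n0=1 n2=0 r=1 clk=1 p=0 y=0 n1=0 x=1
t12.Δ3 z=0 q=0 v=0 u=1 n0=1 n2=0 r=1 clk=1 p=0 y=0 n1=0 x=1
t13.Δ0 z=0 q=0 v=0 u=1 n0=1 n2=0 r=1 clk=1 p=0 y=0 n1=0 x=1
t13.Δ1 z=0 q=0 v=0 u=1 n0=1 n2=0 r=1 clk=0 p=0 y=0 n1=0 x=1
t14.Δ0 z=0 q=0 v=0 u=1 n0=1 n2=0 r=1 clk=0 p=0 y=0 n1=0 x=1
t14.Δ1 z=0 q=0 v=0 u=1 n0=1 n2=0 r=1 clk=1 p=0 y=0 n1=0 x=1
t14.Δ2 z=0 q=0 v=0 u=1 n0=1 n2=0 r=1 clk=1 p=0 y=0 n1=0 x=0
t14.Δ3 z=0 q=0 v=1 u=1 n0=1 n2=0 r=1 clk=1 p=0 y=0 n1=0 x=0
t15.Δ0 z=0 q=0 v=1 u=1 n0=1 n2=0 r=1 clk=1 p=0 y=0 n1=0 x=0
t15.Δ1 z=0 q=0 v=1 u=1 n0=1 n2=0 r=1 clk=0 p=0 y=0 n1=0 x=0
t16.Δ0 z=0 q=0 v=1 u=1 n0=1 n2=0 r=1 clk=0 p=0 y=0 n1=0 x=0
t16.Δ1 z=0 q=0 v=1 u=1 n0=1 n2=0 r=1 clk=1 p=0 y=0 n1=0 x=0
t16.Δ2 z=0 q=0 v=1 u=1 n0=1 n2=0 r=1 clk=1 p=0 y=0 n1=0 x=1
t16.Δ3 z=0 q=0 v=0 u=1 n0=1 n2=0 r=1 clk=1 p=0 y=0 n1=0 x=1
t17.Δ0 z=0 q=0 v=0 u=1 n0=1 n2=0 r=1 clk=1 p=0 y=0 n1=0 x=1
t17.Δ1 z=0 q=0 v=0 u=1 n0=1 n2=0 r=1 clk=0 p=0 y=0 n1=0 x=1

3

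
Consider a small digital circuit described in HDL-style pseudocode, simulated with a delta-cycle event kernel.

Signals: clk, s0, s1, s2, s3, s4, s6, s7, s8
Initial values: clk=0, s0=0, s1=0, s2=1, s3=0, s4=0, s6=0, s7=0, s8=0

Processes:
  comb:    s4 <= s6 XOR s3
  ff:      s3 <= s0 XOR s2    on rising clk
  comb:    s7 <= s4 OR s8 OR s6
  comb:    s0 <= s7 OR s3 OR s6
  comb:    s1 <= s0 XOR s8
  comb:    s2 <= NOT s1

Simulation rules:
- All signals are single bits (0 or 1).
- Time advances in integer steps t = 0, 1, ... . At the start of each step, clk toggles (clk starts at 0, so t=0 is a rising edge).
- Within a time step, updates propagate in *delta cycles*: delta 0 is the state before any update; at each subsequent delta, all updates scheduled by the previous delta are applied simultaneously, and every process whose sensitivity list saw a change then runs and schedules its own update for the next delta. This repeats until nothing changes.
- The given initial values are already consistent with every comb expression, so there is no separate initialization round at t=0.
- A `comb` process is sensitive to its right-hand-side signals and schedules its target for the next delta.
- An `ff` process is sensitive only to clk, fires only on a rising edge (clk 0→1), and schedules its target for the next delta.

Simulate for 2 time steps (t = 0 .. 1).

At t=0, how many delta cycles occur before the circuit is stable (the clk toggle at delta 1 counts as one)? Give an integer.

5

[bits: s0,clk,s1,s3,s2,s8,s7,s6,s4]
t=0: Δ0=000010000 Δ1=010010000 Δ2=010110000 Δ3=110110001 Δ4=111110101 Δ5=111100101 | 5Δ
t=1: Δ0=111100101 Δ1=101100101 | 1Δ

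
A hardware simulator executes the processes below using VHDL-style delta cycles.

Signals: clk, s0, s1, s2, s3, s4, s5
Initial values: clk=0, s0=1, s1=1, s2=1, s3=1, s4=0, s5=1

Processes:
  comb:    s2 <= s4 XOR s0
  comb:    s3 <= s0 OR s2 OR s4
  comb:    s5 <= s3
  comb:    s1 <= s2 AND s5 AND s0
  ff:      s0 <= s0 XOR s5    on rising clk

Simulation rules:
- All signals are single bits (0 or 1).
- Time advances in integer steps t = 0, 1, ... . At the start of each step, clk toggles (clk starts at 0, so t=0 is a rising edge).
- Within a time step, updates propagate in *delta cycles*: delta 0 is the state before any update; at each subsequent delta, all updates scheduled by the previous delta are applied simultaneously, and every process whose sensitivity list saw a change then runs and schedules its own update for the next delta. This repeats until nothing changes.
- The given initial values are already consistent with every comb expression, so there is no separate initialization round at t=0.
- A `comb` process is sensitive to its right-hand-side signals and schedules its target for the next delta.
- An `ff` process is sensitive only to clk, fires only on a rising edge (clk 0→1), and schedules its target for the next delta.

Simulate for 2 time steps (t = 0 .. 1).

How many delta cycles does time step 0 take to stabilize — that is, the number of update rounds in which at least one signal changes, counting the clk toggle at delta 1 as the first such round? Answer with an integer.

5

t=0 Δ0: s5=1 s3=1 s2=1 clk=0 s1=1 s4=0 s0=1
  Δ1: clk:0→1
  Δ2: s0:1→0
  Δ3: s2:1→0, s1:1→0
  Δ4: s3:1→0
  Δ5: s5:1→0
  (5Δ to stable)
t=1 Δ0: s5=0 s3=0 s2=0 clk=1 s1=0 s4=0 s0=0
  Δ1: clk:1→0
  (1Δ to stable)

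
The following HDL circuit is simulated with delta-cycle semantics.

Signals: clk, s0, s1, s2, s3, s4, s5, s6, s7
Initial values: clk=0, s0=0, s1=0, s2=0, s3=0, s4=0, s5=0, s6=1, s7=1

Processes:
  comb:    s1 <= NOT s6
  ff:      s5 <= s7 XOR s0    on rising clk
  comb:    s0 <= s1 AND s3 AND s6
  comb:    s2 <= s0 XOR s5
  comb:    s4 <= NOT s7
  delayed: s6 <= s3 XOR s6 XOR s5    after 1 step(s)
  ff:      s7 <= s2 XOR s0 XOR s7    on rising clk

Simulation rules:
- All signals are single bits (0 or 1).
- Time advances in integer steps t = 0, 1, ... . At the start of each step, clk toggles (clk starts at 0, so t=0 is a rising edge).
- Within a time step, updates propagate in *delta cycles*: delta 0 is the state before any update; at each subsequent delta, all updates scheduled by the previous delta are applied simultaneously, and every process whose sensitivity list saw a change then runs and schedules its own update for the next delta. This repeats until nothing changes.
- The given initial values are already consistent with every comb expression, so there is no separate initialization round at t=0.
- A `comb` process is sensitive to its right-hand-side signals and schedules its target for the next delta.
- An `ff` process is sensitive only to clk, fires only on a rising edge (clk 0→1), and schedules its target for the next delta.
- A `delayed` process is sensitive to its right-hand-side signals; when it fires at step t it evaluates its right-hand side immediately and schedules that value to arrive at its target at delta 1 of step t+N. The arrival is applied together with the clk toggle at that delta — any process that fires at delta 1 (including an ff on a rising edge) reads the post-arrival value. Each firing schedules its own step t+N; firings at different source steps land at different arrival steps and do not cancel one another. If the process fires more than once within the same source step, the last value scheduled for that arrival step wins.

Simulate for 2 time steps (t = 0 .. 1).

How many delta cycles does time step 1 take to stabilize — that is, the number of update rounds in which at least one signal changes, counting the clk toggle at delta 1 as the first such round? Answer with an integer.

2

t0.Δ0 s3=0 s4=0 s1=0 s6=1 s0=0 clk=0 s7=1 s2=0 s5=0
t0.Δ1 s3=0 s4=0 s1=0 s6=1 s0=0 clk=1 s7=1 s2=0 s5=0
t0.Δ2 s3=0 s4=0 s1=0 s6=1 s0=0 clk=1 s7=1 s2=0 s5=1
t0.Δ3 s3=0 s4=0 s1=0 s6=1 s0=0 clk=1 s7=1 s2=1 s5=1
t1.Δ0 s3=0 s4=0 s1=0 s6=1 s0=0 clk=1 s7=1 s2=1 s5=1
t1.Δ1 s3=0 s4=0 s1=0 s6=0 s0=0 clk=0 s7=1 s2=1 s5=1
t1.Δ2 s3=0 s4=0 s1=1 s6=0 s0=0 clk=0 s7=1 s2=1 s5=1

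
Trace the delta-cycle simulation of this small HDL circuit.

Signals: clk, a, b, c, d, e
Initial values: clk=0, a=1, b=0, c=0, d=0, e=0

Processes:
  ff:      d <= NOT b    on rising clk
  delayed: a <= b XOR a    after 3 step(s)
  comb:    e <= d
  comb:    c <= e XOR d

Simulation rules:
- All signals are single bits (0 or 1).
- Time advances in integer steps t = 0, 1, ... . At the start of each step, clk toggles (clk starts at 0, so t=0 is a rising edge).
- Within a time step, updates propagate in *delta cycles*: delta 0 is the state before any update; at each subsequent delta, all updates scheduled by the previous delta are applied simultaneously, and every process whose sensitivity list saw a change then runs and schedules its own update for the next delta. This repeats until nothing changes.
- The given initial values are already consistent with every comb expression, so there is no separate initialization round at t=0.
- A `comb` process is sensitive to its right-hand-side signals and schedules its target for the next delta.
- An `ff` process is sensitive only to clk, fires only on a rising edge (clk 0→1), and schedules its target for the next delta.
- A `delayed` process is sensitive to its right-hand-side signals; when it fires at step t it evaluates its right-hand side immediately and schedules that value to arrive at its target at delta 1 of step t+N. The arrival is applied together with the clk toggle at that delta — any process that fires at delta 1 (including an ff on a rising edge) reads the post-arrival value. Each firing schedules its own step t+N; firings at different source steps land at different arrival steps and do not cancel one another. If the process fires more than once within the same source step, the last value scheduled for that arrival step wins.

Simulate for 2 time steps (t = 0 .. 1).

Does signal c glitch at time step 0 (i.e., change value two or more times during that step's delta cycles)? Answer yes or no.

[bits: c,b,clk,e,a,d]
t=0: Δ0=000010 Δ1=001010 Δ2=001011 Δ3=101111 Δ4=001111 | 4Δ
t=1: Δ0=001111 Δ1=000111 | 1Δ

yes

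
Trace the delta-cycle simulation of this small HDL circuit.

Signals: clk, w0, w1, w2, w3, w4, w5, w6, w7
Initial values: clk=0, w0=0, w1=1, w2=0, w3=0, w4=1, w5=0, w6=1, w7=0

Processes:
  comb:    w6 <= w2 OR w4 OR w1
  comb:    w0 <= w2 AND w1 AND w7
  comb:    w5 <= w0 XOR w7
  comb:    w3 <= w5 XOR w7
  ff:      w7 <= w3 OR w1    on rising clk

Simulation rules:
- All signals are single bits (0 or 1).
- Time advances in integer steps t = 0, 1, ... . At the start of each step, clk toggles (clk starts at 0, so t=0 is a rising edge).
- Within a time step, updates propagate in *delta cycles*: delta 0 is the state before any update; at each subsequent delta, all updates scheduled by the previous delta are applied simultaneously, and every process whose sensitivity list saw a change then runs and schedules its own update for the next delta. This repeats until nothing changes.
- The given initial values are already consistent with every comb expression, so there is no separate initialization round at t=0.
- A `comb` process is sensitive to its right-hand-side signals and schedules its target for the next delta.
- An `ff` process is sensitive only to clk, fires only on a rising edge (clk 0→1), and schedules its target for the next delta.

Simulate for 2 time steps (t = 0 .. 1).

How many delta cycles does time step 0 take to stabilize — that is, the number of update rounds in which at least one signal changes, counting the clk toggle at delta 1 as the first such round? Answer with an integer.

4

t0.Δ0 w7=0 w4=1 w6=1 clk=0 w0=0 w1=1 w2=0 w3=0 w5=0
t0.Δ1 w7=0 w4=1 w6=1 clk=1 w0=0 w1=1 w2=0 w3=0 w5=0
t0.Δ2 w7=1 w4=1 w6=1 clk=1 w0=0 w1=1 w2=0 w3=0 w5=0
t0.Δ3 w7=1 w4=1 w6=1 clk=1 w0=0 w1=1 w2=0 w3=1 w5=1
t0.Δ4 w7=1 w4=1 w6=1 clk=1 w0=0 w1=1 w2=0 w3=0 w5=1
t1.Δ0 w7=1 w4=1 w6=1 clk=1 w0=0 w1=1 w2=0 w3=0 w5=1
t1.Δ1 w7=1 w4=1 w6=1 clk=0 w0=0 w1=1 w2=0 w3=0 w5=1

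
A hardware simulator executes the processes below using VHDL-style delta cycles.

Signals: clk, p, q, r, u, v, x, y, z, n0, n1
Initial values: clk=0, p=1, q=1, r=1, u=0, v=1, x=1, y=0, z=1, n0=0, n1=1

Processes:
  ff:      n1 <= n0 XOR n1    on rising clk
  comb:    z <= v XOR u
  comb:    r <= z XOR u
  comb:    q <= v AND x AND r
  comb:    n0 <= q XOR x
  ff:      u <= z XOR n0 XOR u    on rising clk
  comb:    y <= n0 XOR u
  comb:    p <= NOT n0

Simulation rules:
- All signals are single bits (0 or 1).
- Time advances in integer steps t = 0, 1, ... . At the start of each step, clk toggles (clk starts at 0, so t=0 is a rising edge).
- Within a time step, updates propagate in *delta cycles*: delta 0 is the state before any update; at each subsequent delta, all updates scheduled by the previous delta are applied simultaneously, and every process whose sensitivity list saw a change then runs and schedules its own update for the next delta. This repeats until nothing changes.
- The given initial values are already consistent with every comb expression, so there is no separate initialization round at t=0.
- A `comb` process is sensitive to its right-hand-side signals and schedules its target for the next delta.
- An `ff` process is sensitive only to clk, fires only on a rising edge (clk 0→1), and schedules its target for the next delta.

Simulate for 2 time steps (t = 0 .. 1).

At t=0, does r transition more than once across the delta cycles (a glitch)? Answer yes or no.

t0.Δ0 u=0 y=0 n1=1 n0=0 clk=0 v=1 z=1 x=1 q=1 r=1 p=1
t0.Δ1 u=0 y=0 n1=1 n0=0 clk=1 v=1 z=1 x=1 q=1 r=1 p=1
t0.Δ2 u=1 y=0 n1=1 n0=0 clk=1 v=1 z=1 x=1 q=1 r=1 p=1
t0.Δ3 u=1 y=1 n1=1 n0=0 clk=1 v=1 z=0 x=1 q=1 r=0 p=1
t0.Δ4 u=1 y=1 n1=1 n0=0 clk=1 v=1 z=0 x=1 q=0 r=1 p=1
t0.Δ5 u=1 y=1 n1=1 n0=1 clk=1 v=1 z=0 x=1 q=1 r=1 p=1
t0.Δ6 u=1 y=0 n1=1 n0=0 clk=1 v=1 z=0 x=1 q=1 r=1 p=0
t0.Δ7 u=1 y=1 n1=1 n0=0 clk=1 v=1 z=0 x=1 q=1 r=1 p=1
t1.Δ0 u=1 y=1 n1=1 n0=0 clk=1 v=1 z=0 x=1 q=1 r=1 p=1
t1.Δ1 u=1 y=1 n1=1 n0=0 clk=0 v=1 z=0 x=1 q=1 r=1 p=1

yes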